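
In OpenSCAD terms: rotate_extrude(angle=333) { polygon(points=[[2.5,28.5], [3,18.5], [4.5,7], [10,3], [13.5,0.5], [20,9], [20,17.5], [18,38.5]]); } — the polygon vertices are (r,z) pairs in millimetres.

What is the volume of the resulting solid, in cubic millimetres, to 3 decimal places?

Volume = 32965.723 mm³

Profile (r,z), 8 vertices: (2.5,28.5) (3,18.5) (4.5,7) (10,3) (13.5,0.5) (20,9) (20,17.5) (18,38.5)
edge 0: (2.5,28.5)→(3,18.5)  cross = 2.5·18.5 − 3·28.5 = -39.2500; (r_i+r_j)·cross = 5.5·-39.2500 = -215.8750
edge 1: (3,18.5)→(4.5,7)  cross = 3·7 − 4.5·18.5 = -62.2500; (r_i+r_j)·cross = 7.5·-62.2500 = -466.8750
edge 2: (4.5,7)→(10,3)  cross = 4.5·3 − 10·7 = -56.5000; (r_i+r_j)·cross = 14.5·-56.5000 = -819.2500
edge 3: (10,3)→(13.5,0.5)  cross = 10·0.5 − 13.5·3 = -35.5000; (r_i+r_j)·cross = 23.5·-35.5000 = -834.2500
edge 4: (13.5,0.5)→(20,9)  cross = 13.5·9 − 20·0.5 = 111.5000; (r_i+r_j)·cross = 33.5·111.5000 = 3735.2500
edge 5: (20,9)→(20,17.5)  cross = 20·17.5 − 20·9 = 170.0000; (r_i+r_j)·cross = 40·170.0000 = 6800.0000
edge 6: (20,17.5)→(18,38.5)  cross = 20·38.5 − 18·17.5 = 455.0000; (r_i+r_j)·cross = 38·455.0000 = 17290.0000
edge 7: (18,38.5)→(2.5,28.5)  cross = 18·28.5 − 2.5·38.5 = 416.7500; (r_i+r_j)·cross = 20.5·416.7500 = 8543.3750
Σcross = 959.7500 → A = |Σcross|/2 = 479.8750 mm²
Σ(r_i+r_j)·cross = 34032.3750 → first moment M = |Σ|/6 = 5672.0625
R_c = M/A = 5672.0625/479.8750 = 11.8199 mm
θ = 333° = 5.811946 rad
V = θ·R_c·A = 5.811946·11.8199·479.8750 = 32965.723 mm³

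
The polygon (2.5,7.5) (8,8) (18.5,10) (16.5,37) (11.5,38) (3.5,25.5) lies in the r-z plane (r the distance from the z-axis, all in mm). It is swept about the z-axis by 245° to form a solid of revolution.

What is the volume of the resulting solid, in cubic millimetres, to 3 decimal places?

Profile (r,z), 6 vertices: (2.5,7.5) (8,8) (18.5,10) (16.5,37) (11.5,38) (3.5,25.5)
edge 0: (2.5,7.5)→(8,8)  cross = 2.5·8 − 8·7.5 = -40.0000; (r_i+r_j)·cross = 10.5·-40.0000 = -420.0000
edge 1: (8,8)→(18.5,10)  cross = 8·10 − 18.5·8 = -68.0000; (r_i+r_j)·cross = 26.5·-68.0000 = -1802.0000
edge 2: (18.5,10)→(16.5,37)  cross = 18.5·37 − 16.5·10 = 519.5000; (r_i+r_j)·cross = 35·519.5000 = 18182.5000
edge 3: (16.5,37)→(11.5,38)  cross = 16.5·38 − 11.5·37 = 201.5000; (r_i+r_j)·cross = 28·201.5000 = 5642.0000
edge 4: (11.5,38)→(3.5,25.5)  cross = 11.5·25.5 − 3.5·38 = 160.2500; (r_i+r_j)·cross = 15·160.2500 = 2403.7500
edge 5: (3.5,25.5)→(2.5,7.5)  cross = 3.5·7.5 − 2.5·25.5 = -37.5000; (r_i+r_j)·cross = 6·-37.5000 = -225.0000
Σcross = 735.7500 → A = |Σcross|/2 = 367.8750 mm²
Σ(r_i+r_j)·cross = 23781.2500 → first moment M = |Σ|/6 = 3963.5417
R_c = M/A = 3963.5417/367.8750 = 10.7742 mm
θ = 245° = 4.276057 rad
V = θ·R_c·A = 4.276057·10.7742·367.8750 = 16948.329 mm³

Volume = 16948.329 mm³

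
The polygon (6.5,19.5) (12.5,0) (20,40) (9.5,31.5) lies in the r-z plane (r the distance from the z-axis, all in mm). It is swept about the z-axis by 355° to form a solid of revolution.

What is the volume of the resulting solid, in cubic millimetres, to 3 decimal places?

Profile (r,z), 4 vertices: (6.5,19.5) (12.5,0) (20,40) (9.5,31.5)
edge 0: (6.5,19.5)→(12.5,0)  cross = 6.5·0 − 12.5·19.5 = -243.7500; (r_i+r_j)·cross = 19·-243.7500 = -4631.2500
edge 1: (12.5,0)→(20,40)  cross = 12.5·40 − 20·0 = 500.0000; (r_i+r_j)·cross = 32.5·500.0000 = 16250.0000
edge 2: (20,40)→(9.5,31.5)  cross = 20·31.5 − 9.5·40 = 250.0000; (r_i+r_j)·cross = 29.5·250.0000 = 7375.0000
edge 3: (9.5,31.5)→(6.5,19.5)  cross = 9.5·19.5 − 6.5·31.5 = -19.5000; (r_i+r_j)·cross = 16·-19.5000 = -312.0000
Σcross = 486.7500 → A = |Σcross|/2 = 243.3750 mm²
Σ(r_i+r_j)·cross = 18681.7500 → first moment M = |Σ|/6 = 3113.6250
R_c = M/A = 3113.6250/243.3750 = 12.7935 mm
θ = 355° = 6.195919 rad
V = θ·R_c·A = 6.195919·12.7935·243.3750 = 19291.768 mm³

Volume = 19291.768 mm³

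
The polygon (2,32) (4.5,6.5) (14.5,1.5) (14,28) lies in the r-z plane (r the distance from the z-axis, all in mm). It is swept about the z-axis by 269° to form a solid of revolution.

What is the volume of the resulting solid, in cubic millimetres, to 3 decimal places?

Profile (r,z), 4 vertices: (2,32) (4.5,6.5) (14.5,1.5) (14,28)
edge 0: (2,32)→(4.5,6.5)  cross = 2·6.5 − 4.5·32 = -131.0000; (r_i+r_j)·cross = 6.5·-131.0000 = -851.5000
edge 1: (4.5,6.5)→(14.5,1.5)  cross = 4.5·1.5 − 14.5·6.5 = -87.5000; (r_i+r_j)·cross = 19·-87.5000 = -1662.5000
edge 2: (14.5,1.5)→(14,28)  cross = 14.5·28 − 14·1.5 = 385.0000; (r_i+r_j)·cross = 28.5·385.0000 = 10972.5000
edge 3: (14,28)→(2,32)  cross = 14·32 − 2·28 = 392.0000; (r_i+r_j)·cross = 16·392.0000 = 6272.0000
Σcross = 558.5000 → A = |Σcross|/2 = 279.2500 mm²
Σ(r_i+r_j)·cross = 14730.5000 → first moment M = |Σ|/6 = 2455.0833
R_c = M/A = 2455.0833/279.2500 = 8.7917 mm
θ = 269° = 4.694936 rad
V = θ·R_c·A = 4.694936·8.7917·279.2500 = 11526.458 mm³

Volume = 11526.458 mm³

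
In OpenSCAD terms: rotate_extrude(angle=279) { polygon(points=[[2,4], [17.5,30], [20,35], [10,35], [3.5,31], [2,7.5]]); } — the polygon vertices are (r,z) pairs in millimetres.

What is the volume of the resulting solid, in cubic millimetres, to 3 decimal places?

Profile (r,z), 6 vertices: (2,4) (17.5,30) (20,35) (10,35) (3.5,31) (2,7.5)
edge 0: (2,4)→(17.5,30)  cross = 2·30 − 17.5·4 = -10.0000; (r_i+r_j)·cross = 19.5·-10.0000 = -195.0000
edge 1: (17.5,30)→(20,35)  cross = 17.5·35 − 20·30 = 12.5000; (r_i+r_j)·cross = 37.5·12.5000 = 468.7500
edge 2: (20,35)→(10,35)  cross = 20·35 − 10·35 = 350.0000; (r_i+r_j)·cross = 30·350.0000 = 10500.0000
edge 3: (10,35)→(3.5,31)  cross = 10·31 − 3.5·35 = 187.5000; (r_i+r_j)·cross = 13.5·187.5000 = 2531.2500
edge 4: (3.5,31)→(2,7.5)  cross = 3.5·7.5 − 2·31 = -35.7500; (r_i+r_j)·cross = 5.5·-35.7500 = -196.6250
edge 5: (2,7.5)→(2,4)  cross = 2·4 − 2·7.5 = -7.0000; (r_i+r_j)·cross = 4·-7.0000 = -28.0000
Σcross = 497.2500 → A = |Σcross|/2 = 248.6250 mm²
Σ(r_i+r_j)·cross = 13080.3750 → first moment M = |Σ|/6 = 2180.0625
R_c = M/A = 2180.0625/248.6250 = 8.7685 mm
θ = 279° = 4.869469 rad
V = θ·R_c·A = 4.869469·8.7685·248.6250 = 10615.746 mm³

Volume = 10615.746 mm³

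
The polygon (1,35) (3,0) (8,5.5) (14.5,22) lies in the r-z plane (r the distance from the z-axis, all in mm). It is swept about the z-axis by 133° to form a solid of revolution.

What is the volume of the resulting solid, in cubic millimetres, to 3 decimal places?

Profile (r,z), 4 vertices: (1,35) (3,0) (8,5.5) (14.5,22)
edge 0: (1,35)→(3,0)  cross = 1·0 − 3·35 = -105.0000; (r_i+r_j)·cross = 4·-105.0000 = -420.0000
edge 1: (3,0)→(8,5.5)  cross = 3·5.5 − 8·0 = 16.5000; (r_i+r_j)·cross = 11·16.5000 = 181.5000
edge 2: (8,5.5)→(14.5,22)  cross = 8·22 − 14.5·5.5 = 96.2500; (r_i+r_j)·cross = 22.5·96.2500 = 2165.6250
edge 3: (14.5,22)→(1,35)  cross = 14.5·35 − 1·22 = 485.5000; (r_i+r_j)·cross = 15.5·485.5000 = 7525.2500
Σcross = 493.2500 → A = |Σcross|/2 = 246.6250 mm²
Σ(r_i+r_j)·cross = 9452.3750 → first moment M = |Σ|/6 = 1575.3958
R_c = M/A = 1575.3958/246.6250 = 6.3878 mm
θ = 133° = 2.321288 rad
V = θ·R_c·A = 2.321288·6.3878·246.6250 = 3656.947 mm³

Volume = 3656.947 mm³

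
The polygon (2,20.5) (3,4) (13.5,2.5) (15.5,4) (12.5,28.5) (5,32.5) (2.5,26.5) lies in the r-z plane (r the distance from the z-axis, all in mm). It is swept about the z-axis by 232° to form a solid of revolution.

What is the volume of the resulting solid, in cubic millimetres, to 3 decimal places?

Volume = 10371.680 mm³

Profile (r,z), 7 vertices: (2,20.5) (3,4) (13.5,2.5) (15.5,4) (12.5,28.5) (5,32.5) (2.5,26.5)
edge 0: (2,20.5)→(3,4)  cross = 2·4 − 3·20.5 = -53.5000; (r_i+r_j)·cross = 5·-53.5000 = -267.5000
edge 1: (3,4)→(13.5,2.5)  cross = 3·2.5 − 13.5·4 = -46.5000; (r_i+r_j)·cross = 16.5·-46.5000 = -767.2500
edge 2: (13.5,2.5)→(15.5,4)  cross = 13.5·4 − 15.5·2.5 = 15.2500; (r_i+r_j)·cross = 29·15.2500 = 442.2500
edge 3: (15.5,4)→(12.5,28.5)  cross = 15.5·28.5 − 12.5·4 = 391.7500; (r_i+r_j)·cross = 28·391.7500 = 10969.0000
edge 4: (12.5,28.5)→(5,32.5)  cross = 12.5·32.5 − 5·28.5 = 263.7500; (r_i+r_j)·cross = 17.5·263.7500 = 4615.6250
edge 5: (5,32.5)→(2.5,26.5)  cross = 5·26.5 − 2.5·32.5 = 51.2500; (r_i+r_j)·cross = 7.5·51.2500 = 384.3750
edge 6: (2.5,26.5)→(2,20.5)  cross = 2.5·20.5 − 2·26.5 = -1.7500; (r_i+r_j)·cross = 4.5·-1.7500 = -7.8750
Σcross = 620.2500 → A = |Σcross|/2 = 310.1250 mm²
Σ(r_i+r_j)·cross = 15368.6250 → first moment M = |Σ|/6 = 2561.4375
R_c = M/A = 2561.4375/310.1250 = 8.2594 mm
θ = 232° = 4.049164 rad
V = θ·R_c·A = 4.049164·8.2594·310.1250 = 10371.680 mm³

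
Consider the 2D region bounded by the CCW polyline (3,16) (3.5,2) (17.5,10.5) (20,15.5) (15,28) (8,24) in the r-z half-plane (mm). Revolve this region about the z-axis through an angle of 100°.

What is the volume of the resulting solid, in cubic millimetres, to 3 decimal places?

Profile (r,z), 6 vertices: (3,16) (3.5,2) (17.5,10.5) (20,15.5) (15,28) (8,24)
edge 0: (3,16)→(3.5,2)  cross = 3·2 − 3.5·16 = -50.0000; (r_i+r_j)·cross = 6.5·-50.0000 = -325.0000
edge 1: (3.5,2)→(17.5,10.5)  cross = 3.5·10.5 − 17.5·2 = 1.7500; (r_i+r_j)·cross = 21·1.7500 = 36.7500
edge 2: (17.5,10.5)→(20,15.5)  cross = 17.5·15.5 − 20·10.5 = 61.2500; (r_i+r_j)·cross = 37.5·61.2500 = 2296.8750
edge 3: (20,15.5)→(15,28)  cross = 20·28 − 15·15.5 = 327.5000; (r_i+r_j)·cross = 35·327.5000 = 11462.5000
edge 4: (15,28)→(8,24)  cross = 15·24 − 8·28 = 136.0000; (r_i+r_j)·cross = 23·136.0000 = 3128.0000
edge 5: (8,24)→(3,16)  cross = 8·16 − 3·24 = 56.0000; (r_i+r_j)·cross = 11·56.0000 = 616.0000
Σcross = 532.5000 → A = |Σcross|/2 = 266.2500 mm²
Σ(r_i+r_j)·cross = 17215.1250 → first moment M = |Σ|/6 = 2869.1875
R_c = M/A = 2869.1875/266.2500 = 10.7763 mm
θ = 100° = 1.745329 rad
V = θ·R_c·A = 1.745329·10.7763·266.2500 = 5007.677 mm³

Volume = 5007.677 mm³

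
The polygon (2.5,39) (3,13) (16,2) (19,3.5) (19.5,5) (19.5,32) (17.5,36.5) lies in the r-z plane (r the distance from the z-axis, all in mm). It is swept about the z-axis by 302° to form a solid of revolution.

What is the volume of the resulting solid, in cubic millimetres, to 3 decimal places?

Profile (r,z), 7 vertices: (2.5,39) (3,13) (16,2) (19,3.5) (19.5,5) (19.5,32) (17.5,36.5)
edge 0: (2.5,39)→(3,13)  cross = 2.5·13 − 3·39 = -84.5000; (r_i+r_j)·cross = 5.5·-84.5000 = -464.7500
edge 1: (3,13)→(16,2)  cross = 3·2 − 16·13 = -202.0000; (r_i+r_j)·cross = 19·-202.0000 = -3838.0000
edge 2: (16,2)→(19,3.5)  cross = 16·3.5 − 19·2 = 18.0000; (r_i+r_j)·cross = 35·18.0000 = 630.0000
edge 3: (19,3.5)→(19.5,5)  cross = 19·5 − 19.5·3.5 = 26.7500; (r_i+r_j)·cross = 38.5·26.7500 = 1029.8750
edge 4: (19.5,5)→(19.5,32)  cross = 19.5·32 − 19.5·5 = 526.5000; (r_i+r_j)·cross = 39·526.5000 = 20533.5000
edge 5: (19.5,32)→(17.5,36.5)  cross = 19.5·36.5 − 17.5·32 = 151.7500; (r_i+r_j)·cross = 37·151.7500 = 5614.7500
edge 6: (17.5,36.5)→(2.5,39)  cross = 17.5·39 − 2.5·36.5 = 591.2500; (r_i+r_j)·cross = 20·591.2500 = 11825.0000
Σcross = 1027.7500 → A = |Σcross|/2 = 513.8750 mm²
Σ(r_i+r_j)·cross = 35330.3750 → first moment M = |Σ|/6 = 5888.3958
R_c = M/A = 5888.3958/513.8750 = 11.4588 mm
θ = 302° = 5.270894 rad
V = θ·R_c·A = 5.270894·11.4588·513.8750 = 31037.112 mm³

Volume = 31037.112 mm³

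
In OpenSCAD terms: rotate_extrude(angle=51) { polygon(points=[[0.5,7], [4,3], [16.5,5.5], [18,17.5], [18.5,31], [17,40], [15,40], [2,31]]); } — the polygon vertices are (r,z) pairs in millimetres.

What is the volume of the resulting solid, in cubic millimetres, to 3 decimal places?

Profile (r,z), 8 vertices: (0.5,7) (4,3) (16.5,5.5) (18,17.5) (18.5,31) (17,40) (15,40) (2,31)
edge 0: (0.5,7)→(4,3)  cross = 0.5·3 − 4·7 = -26.5000; (r_i+r_j)·cross = 4.5·-26.5000 = -119.2500
edge 1: (4,3)→(16.5,5.5)  cross = 4·5.5 − 16.5·3 = -27.5000; (r_i+r_j)·cross = 20.5·-27.5000 = -563.7500
edge 2: (16.5,5.5)→(18,17.5)  cross = 16.5·17.5 − 18·5.5 = 189.7500; (r_i+r_j)·cross = 34.5·189.7500 = 6546.3750
edge 3: (18,17.5)→(18.5,31)  cross = 18·31 − 18.5·17.5 = 234.2500; (r_i+r_j)·cross = 36.5·234.2500 = 8550.1250
edge 4: (18.5,31)→(17,40)  cross = 18.5·40 − 17·31 = 213.0000; (r_i+r_j)·cross = 35.5·213.0000 = 7561.5000
edge 5: (17,40)→(15,40)  cross = 17·40 − 15·40 = 80.0000; (r_i+r_j)·cross = 32·80.0000 = 2560.0000
edge 6: (15,40)→(2,31)  cross = 15·31 − 2·40 = 385.0000; (r_i+r_j)·cross = 17·385.0000 = 6545.0000
edge 7: (2,31)→(0.5,7)  cross = 2·7 − 0.5·31 = -1.5000; (r_i+r_j)·cross = 2.5·-1.5000 = -3.7500
Σcross = 1046.5000 → A = |Σcross|/2 = 523.2500 mm²
Σ(r_i+r_j)·cross = 31076.2500 → first moment M = |Σ|/6 = 5179.3750
R_c = M/A = 5179.3750/523.2500 = 9.8985 mm
θ = 51° = 0.890118 rad
V = θ·R_c·A = 0.890118·9.8985·523.2500 = 4610.254 mm³

Volume = 4610.254 mm³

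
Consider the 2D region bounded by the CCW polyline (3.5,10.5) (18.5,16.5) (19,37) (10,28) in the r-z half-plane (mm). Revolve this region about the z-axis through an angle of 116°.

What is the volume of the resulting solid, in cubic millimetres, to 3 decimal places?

Profile (r,z), 4 vertices: (3.5,10.5) (18.5,16.5) (19,37) (10,28)
edge 0: (3.5,10.5)→(18.5,16.5)  cross = 3.5·16.5 − 18.5·10.5 = -136.5000; (r_i+r_j)·cross = 22·-136.5000 = -3003.0000
edge 1: (18.5,16.5)→(19,37)  cross = 18.5·37 − 19·16.5 = 371.0000; (r_i+r_j)·cross = 37.5·371.0000 = 13912.5000
edge 2: (19,37)→(10,28)  cross = 19·28 − 10·37 = 162.0000; (r_i+r_j)·cross = 29·162.0000 = 4698.0000
edge 3: (10,28)→(3.5,10.5)  cross = 10·10.5 − 3.5·28 = 7.0000; (r_i+r_j)·cross = 13.5·7.0000 = 94.5000
Σcross = 403.5000 → A = |Σcross|/2 = 201.7500 mm²
Σ(r_i+r_j)·cross = 15702.0000 → first moment M = |Σ|/6 = 2617.0000
R_c = M/A = 2617.0000/201.7500 = 12.9715 mm
θ = 116° = 2.024582 rad
V = θ·R_c·A = 2.024582·12.9715·201.7500 = 5298.331 mm³

Volume = 5298.331 mm³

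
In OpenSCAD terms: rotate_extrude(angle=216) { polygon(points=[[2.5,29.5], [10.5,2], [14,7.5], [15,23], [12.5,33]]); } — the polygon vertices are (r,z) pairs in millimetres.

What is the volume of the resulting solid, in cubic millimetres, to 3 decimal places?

Profile (r,z), 5 vertices: (2.5,29.5) (10.5,2) (14,7.5) (15,23) (12.5,33)
edge 0: (2.5,29.5)→(10.5,2)  cross = 2.5·2 − 10.5·29.5 = -304.7500; (r_i+r_j)·cross = 13·-304.7500 = -3961.7500
edge 1: (10.5,2)→(14,7.5)  cross = 10.5·7.5 − 14·2 = 50.7500; (r_i+r_j)·cross = 24.5·50.7500 = 1243.3750
edge 2: (14,7.5)→(15,23)  cross = 14·23 − 15·7.5 = 209.5000; (r_i+r_j)·cross = 29·209.5000 = 6075.5000
edge 3: (15,23)→(12.5,33)  cross = 15·33 − 12.5·23 = 207.5000; (r_i+r_j)·cross = 27.5·207.5000 = 5706.2500
edge 4: (12.5,33)→(2.5,29.5)  cross = 12.5·29.5 − 2.5·33 = 286.2500; (r_i+r_j)·cross = 15·286.2500 = 4293.7500
Σcross = 449.2500 → A = |Σcross|/2 = 224.6250 mm²
Σ(r_i+r_j)·cross = 13357.1250 → first moment M = |Σ|/6 = 2226.1875
R_c = M/A = 2226.1875/224.6250 = 9.9107 mm
θ = 216° = 3.769911 rad
V = θ·R_c·A = 3.769911·9.9107·224.6250 = 8392.529 mm³

Volume = 8392.529 mm³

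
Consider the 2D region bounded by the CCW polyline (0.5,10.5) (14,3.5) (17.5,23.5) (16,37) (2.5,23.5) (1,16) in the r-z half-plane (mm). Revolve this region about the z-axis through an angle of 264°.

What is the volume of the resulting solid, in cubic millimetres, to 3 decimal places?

Volume = 15919.113 mm³

Profile (r,z), 6 vertices: (0.5,10.5) (14,3.5) (17.5,23.5) (16,37) (2.5,23.5) (1,16)
edge 0: (0.5,10.5)→(14,3.5)  cross = 0.5·3.5 − 14·10.5 = -145.2500; (r_i+r_j)·cross = 14.5·-145.2500 = -2106.1250
edge 1: (14,3.5)→(17.5,23.5)  cross = 14·23.5 − 17.5·3.5 = 267.7500; (r_i+r_j)·cross = 31.5·267.7500 = 8434.1250
edge 2: (17.5,23.5)→(16,37)  cross = 17.5·37 − 16·23.5 = 271.5000; (r_i+r_j)·cross = 33.5·271.5000 = 9095.2500
edge 3: (16,37)→(2.5,23.5)  cross = 16·23.5 − 2.5·37 = 283.5000; (r_i+r_j)·cross = 18.5·283.5000 = 5244.7500
edge 4: (2.5,23.5)→(1,16)  cross = 2.5·16 − 1·23.5 = 16.5000; (r_i+r_j)·cross = 3.5·16.5000 = 57.7500
edge 5: (1,16)→(0.5,10.5)  cross = 1·10.5 − 0.5·16 = 2.5000; (r_i+r_j)·cross = 1.5·2.5000 = 3.7500
Σcross = 696.5000 → A = |Σcross|/2 = 348.2500 mm²
Σ(r_i+r_j)·cross = 20729.5000 → first moment M = |Σ|/6 = 3454.9167
R_c = M/A = 3454.9167/348.2500 = 9.9208 mm
θ = 264° = 4.607669 rad
V = θ·R_c·A = 4.607669·9.9208·348.2500 = 15919.113 mm³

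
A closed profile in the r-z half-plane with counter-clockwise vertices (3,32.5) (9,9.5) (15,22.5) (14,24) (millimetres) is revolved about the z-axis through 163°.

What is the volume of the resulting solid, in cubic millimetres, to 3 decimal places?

Profile (r,z), 4 vertices: (3,32.5) (9,9.5) (15,22.5) (14,24)
edge 0: (3,32.5)→(9,9.5)  cross = 3·9.5 − 9·32.5 = -264.0000; (r_i+r_j)·cross = 12·-264.0000 = -3168.0000
edge 1: (9,9.5)→(15,22.5)  cross = 9·22.5 − 15·9.5 = 60.0000; (r_i+r_j)·cross = 24·60.0000 = 1440.0000
edge 2: (15,22.5)→(14,24)  cross = 15·24 − 14·22.5 = 45.0000; (r_i+r_j)·cross = 29·45.0000 = 1305.0000
edge 3: (14,24)→(3,32.5)  cross = 14·32.5 − 3·24 = 383.0000; (r_i+r_j)·cross = 17·383.0000 = 6511.0000
Σcross = 224.0000 → A = |Σcross|/2 = 112.0000 mm²
Σ(r_i+r_j)·cross = 6088.0000 → first moment M = |Σ|/6 = 1014.6667
R_c = M/A = 1014.6667/112.0000 = 9.0595 mm
θ = 163° = 2.844887 rad
V = θ·R_c·A = 2.844887·9.0595·112.0000 = 2886.612 mm³

Volume = 2886.612 mm³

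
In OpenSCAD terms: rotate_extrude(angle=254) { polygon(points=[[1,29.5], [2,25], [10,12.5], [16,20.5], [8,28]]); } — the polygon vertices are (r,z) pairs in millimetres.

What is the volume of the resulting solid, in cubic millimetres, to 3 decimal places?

Profile (r,z), 5 vertices: (1,29.5) (2,25) (10,12.5) (16,20.5) (8,28)
edge 0: (1,29.5)→(2,25)  cross = 1·25 − 2·29.5 = -34.0000; (r_i+r_j)·cross = 3·-34.0000 = -102.0000
edge 1: (2,25)→(10,12.5)  cross = 2·12.5 − 10·25 = -225.0000; (r_i+r_j)·cross = 12·-225.0000 = -2700.0000
edge 2: (10,12.5)→(16,20.5)  cross = 10·20.5 − 16·12.5 = 5.0000; (r_i+r_j)·cross = 26·5.0000 = 130.0000
edge 3: (16,20.5)→(8,28)  cross = 16·28 − 8·20.5 = 284.0000; (r_i+r_j)·cross = 24·284.0000 = 6816.0000
edge 4: (8,28)→(1,29.5)  cross = 8·29.5 − 1·28 = 208.0000; (r_i+r_j)·cross = 9·208.0000 = 1872.0000
Σcross = 238.0000 → A = |Σcross|/2 = 119.0000 mm²
Σ(r_i+r_j)·cross = 6016.0000 → first moment M = |Σ|/6 = 1002.6667
R_c = M/A = 1002.6667/119.0000 = 8.4258 mm
θ = 254° = 4.433136 rad
V = θ·R_c·A = 4.433136·8.4258·119.0000 = 4444.958 mm³

Volume = 4444.958 mm³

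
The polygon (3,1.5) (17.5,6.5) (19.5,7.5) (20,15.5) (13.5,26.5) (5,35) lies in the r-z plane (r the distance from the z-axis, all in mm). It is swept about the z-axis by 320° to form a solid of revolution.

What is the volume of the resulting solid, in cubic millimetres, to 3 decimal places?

Profile (r,z), 6 vertices: (3,1.5) (17.5,6.5) (19.5,7.5) (20,15.5) (13.5,26.5) (5,35)
edge 0: (3,1.5)→(17.5,6.5)  cross = 3·6.5 − 17.5·1.5 = -6.7500; (r_i+r_j)·cross = 20.5·-6.7500 = -138.3750
edge 1: (17.5,6.5)→(19.5,7.5)  cross = 17.5·7.5 − 19.5·6.5 = 4.5000; (r_i+r_j)·cross = 37·4.5000 = 166.5000
edge 2: (19.5,7.5)→(20,15.5)  cross = 19.5·15.5 − 20·7.5 = 152.2500; (r_i+r_j)·cross = 39.5·152.2500 = 6013.8750
edge 3: (20,15.5)→(13.5,26.5)  cross = 20·26.5 − 13.5·15.5 = 320.7500; (r_i+r_j)·cross = 33.5·320.7500 = 10745.1250
edge 4: (13.5,26.5)→(5,35)  cross = 13.5·35 − 5·26.5 = 340.0000; (r_i+r_j)·cross = 18.5·340.0000 = 6290.0000
edge 5: (5,35)→(3,1.5)  cross = 5·1.5 − 3·35 = -97.5000; (r_i+r_j)·cross = 8·-97.5000 = -780.0000
Σcross = 713.2500 → A = |Σcross|/2 = 356.6250 mm²
Σ(r_i+r_j)·cross = 22297.1250 → first moment M = |Σ|/6 = 3716.1875
R_c = M/A = 3716.1875/356.6250 = 10.4204 mm
θ = 320° = 5.585054 rad
V = θ·R_c·A = 5.585054·10.4204·356.6250 = 20755.106 mm³

Volume = 20755.106 mm³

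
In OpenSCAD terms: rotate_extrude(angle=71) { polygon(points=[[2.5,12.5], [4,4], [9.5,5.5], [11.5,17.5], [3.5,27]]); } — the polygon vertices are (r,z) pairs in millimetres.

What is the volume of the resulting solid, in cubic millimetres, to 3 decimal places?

Profile (r,z), 5 vertices: (2.5,12.5) (4,4) (9.5,5.5) (11.5,17.5) (3.5,27)
edge 0: (2.5,12.5)→(4,4)  cross = 2.5·4 − 4·12.5 = -40.0000; (r_i+r_j)·cross = 6.5·-40.0000 = -260.0000
edge 1: (4,4)→(9.5,5.5)  cross = 4·5.5 − 9.5·4 = -16.0000; (r_i+r_j)·cross = 13.5·-16.0000 = -216.0000
edge 2: (9.5,5.5)→(11.5,17.5)  cross = 9.5·17.5 − 11.5·5.5 = 103.0000; (r_i+r_j)·cross = 21·103.0000 = 2163.0000
edge 3: (11.5,17.5)→(3.5,27)  cross = 11.5·27 − 3.5·17.5 = 249.2500; (r_i+r_j)·cross = 15·249.2500 = 3738.7500
edge 4: (3.5,27)→(2.5,12.5)  cross = 3.5·12.5 − 2.5·27 = -23.7500; (r_i+r_j)·cross = 6·-23.7500 = -142.5000
Σcross = 272.5000 → A = |Σcross|/2 = 136.2500 mm²
Σ(r_i+r_j)·cross = 5283.2500 → first moment M = |Σ|/6 = 880.5417
R_c = M/A = 880.5417/136.2500 = 6.4627 mm
θ = 71° = 1.239184 rad
V = θ·R_c·A = 1.239184·6.4627·136.2500 = 1091.153 mm³

Volume = 1091.153 mm³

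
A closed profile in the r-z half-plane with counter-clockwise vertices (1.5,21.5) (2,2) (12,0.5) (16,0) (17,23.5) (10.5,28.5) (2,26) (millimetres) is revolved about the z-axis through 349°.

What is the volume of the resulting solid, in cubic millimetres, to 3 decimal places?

Profile (r,z), 7 vertices: (1.5,21.5) (2,2) (12,0.5) (16,0) (17,23.5) (10.5,28.5) (2,26)
edge 0: (1.5,21.5)→(2,2)  cross = 1.5·2 − 2·21.5 = -40.0000; (r_i+r_j)·cross = 3.5·-40.0000 = -140.0000
edge 1: (2,2)→(12,0.5)  cross = 2·0.5 − 12·2 = -23.0000; (r_i+r_j)·cross = 14·-23.0000 = -322.0000
edge 2: (12,0.5)→(16,0)  cross = 12·0 − 16·0.5 = -8.0000; (r_i+r_j)·cross = 28·-8.0000 = -224.0000
edge 3: (16,0)→(17,23.5)  cross = 16·23.5 − 17·0 = 376.0000; (r_i+r_j)·cross = 33·376.0000 = 12408.0000
edge 4: (17,23.5)→(10.5,28.5)  cross = 17·28.5 − 10.5·23.5 = 237.7500; (r_i+r_j)·cross = 27.5·237.7500 = 6538.1250
edge 5: (10.5,28.5)→(2,26)  cross = 10.5·26 − 2·28.5 = 216.0000; (r_i+r_j)·cross = 12.5·216.0000 = 2700.0000
edge 6: (2,26)→(1.5,21.5)  cross = 2·21.5 − 1.5·26 = 4.0000; (r_i+r_j)·cross = 3.5·4.0000 = 14.0000
Σcross = 762.7500 → A = |Σcross|/2 = 381.3750 mm²
Σ(r_i+r_j)·cross = 20974.1250 → first moment M = |Σ|/6 = 3495.6875
R_c = M/A = 3495.6875/381.3750 = 9.1660 mm
θ = 349° = 6.091199 rad
V = θ·R_c·A = 6.091199·9.1660·381.3750 = 21292.929 mm³

Volume = 21292.929 mm³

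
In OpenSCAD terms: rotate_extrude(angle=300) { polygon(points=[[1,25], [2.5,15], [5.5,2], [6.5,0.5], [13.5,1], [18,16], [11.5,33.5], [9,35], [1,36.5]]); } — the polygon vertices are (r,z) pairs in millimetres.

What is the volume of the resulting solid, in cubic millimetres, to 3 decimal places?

Volume = 19779.598 mm³

Profile (r,z), 9 vertices: (1,25) (2.5,15) (5.5,2) (6.5,0.5) (13.5,1) (18,16) (11.5,33.5) (9,35) (1,36.5)
edge 0: (1,25)→(2.5,15)  cross = 1·15 − 2.5·25 = -47.5000; (r_i+r_j)·cross = 3.5·-47.5000 = -166.2500
edge 1: (2.5,15)→(5.5,2)  cross = 2.5·2 − 5.5·15 = -77.5000; (r_i+r_j)·cross = 8·-77.5000 = -620.0000
edge 2: (5.5,2)→(6.5,0.5)  cross = 5.5·0.5 − 6.5·2 = -10.2500; (r_i+r_j)·cross = 12·-10.2500 = -123.0000
edge 3: (6.5,0.5)→(13.5,1)  cross = 6.5·1 − 13.5·0.5 = -0.2500; (r_i+r_j)·cross = 20·-0.2500 = -5.0000
edge 4: (13.5,1)→(18,16)  cross = 13.5·16 − 18·1 = 198.0000; (r_i+r_j)·cross = 31.5·198.0000 = 6237.0000
edge 5: (18,16)→(11.5,33.5)  cross = 18·33.5 − 11.5·16 = 419.0000; (r_i+r_j)·cross = 29.5·419.0000 = 12360.5000
edge 6: (11.5,33.5)→(9,35)  cross = 11.5·35 − 9·33.5 = 101.0000; (r_i+r_j)·cross = 20.5·101.0000 = 2070.5000
edge 7: (9,35)→(1,36.5)  cross = 9·36.5 − 1·35 = 293.5000; (r_i+r_j)·cross = 10·293.5000 = 2935.0000
edge 8: (1,36.5)→(1,25)  cross = 1·25 − 1·36.5 = -11.5000; (r_i+r_j)·cross = 2·-11.5000 = -23.0000
Σcross = 864.5000 → A = |Σcross|/2 = 432.2500 mm²
Σ(r_i+r_j)·cross = 22665.7500 → first moment M = |Σ|/6 = 3777.6250
R_c = M/A = 3777.6250/432.2500 = 8.7394 mm
θ = 300° = 5.235988 rad
V = θ·R_c·A = 5.235988·8.7394·432.2500 = 19779.598 mm³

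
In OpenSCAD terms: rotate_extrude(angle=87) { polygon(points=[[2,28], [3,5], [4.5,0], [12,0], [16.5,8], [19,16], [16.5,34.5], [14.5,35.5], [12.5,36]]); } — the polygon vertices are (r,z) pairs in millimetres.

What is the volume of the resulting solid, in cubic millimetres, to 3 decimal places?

Volume = 7305.134 mm³

Profile (r,z), 9 vertices: (2,28) (3,5) (4.5,0) (12,0) (16.5,8) (19,16) (16.5,34.5) (14.5,35.5) (12.5,36)
edge 0: (2,28)→(3,5)  cross = 2·5 − 3·28 = -74.0000; (r_i+r_j)·cross = 5·-74.0000 = -370.0000
edge 1: (3,5)→(4.5,0)  cross = 3·0 − 4.5·5 = -22.5000; (r_i+r_j)·cross = 7.5·-22.5000 = -168.7500
edge 2: (4.5,0)→(12,0)  cross = 4.5·0 − 12·0 = 0.0000; (r_i+r_j)·cross = 16.5·0.0000 = 0.0000
edge 3: (12,0)→(16.5,8)  cross = 12·8 − 16.5·0 = 96.0000; (r_i+r_j)·cross = 28.5·96.0000 = 2736.0000
edge 4: (16.5,8)→(19,16)  cross = 16.5·16 − 19·8 = 112.0000; (r_i+r_j)·cross = 35.5·112.0000 = 3976.0000
edge 5: (19,16)→(16.5,34.5)  cross = 19·34.5 − 16.5·16 = 391.5000; (r_i+r_j)·cross = 35.5·391.5000 = 13898.2500
edge 6: (16.5,34.5)→(14.5,35.5)  cross = 16.5·35.5 − 14.5·34.5 = 85.5000; (r_i+r_j)·cross = 31·85.5000 = 2650.5000
edge 7: (14.5,35.5)→(12.5,36)  cross = 14.5·36 − 12.5·35.5 = 78.2500; (r_i+r_j)·cross = 27·78.2500 = 2112.7500
edge 8: (12.5,36)→(2,28)  cross = 12.5·28 − 2·36 = 278.0000; (r_i+r_j)·cross = 14.5·278.0000 = 4031.0000
Σcross = 944.7500 → A = |Σcross|/2 = 472.3750 mm²
Σ(r_i+r_j)·cross = 28865.7500 → first moment M = |Σ|/6 = 4810.9583
R_c = M/A = 4810.9583/472.3750 = 10.1846 mm
θ = 87° = 1.518436 rad
V = θ·R_c·A = 1.518436·10.1846·472.3750 = 7305.134 mm³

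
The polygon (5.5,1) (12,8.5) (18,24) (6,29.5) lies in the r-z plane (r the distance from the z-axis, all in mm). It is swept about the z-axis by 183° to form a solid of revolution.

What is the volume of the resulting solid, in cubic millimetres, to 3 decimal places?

Volume = 6467.355 mm³

Profile (r,z), 4 vertices: (5.5,1) (12,8.5) (18,24) (6,29.5)
edge 0: (5.5,1)→(12,8.5)  cross = 5.5·8.5 − 12·1 = 34.7500; (r_i+r_j)·cross = 17.5·34.7500 = 608.1250
edge 1: (12,8.5)→(18,24)  cross = 12·24 − 18·8.5 = 135.0000; (r_i+r_j)·cross = 30·135.0000 = 4050.0000
edge 2: (18,24)→(6,29.5)  cross = 18·29.5 − 6·24 = 387.0000; (r_i+r_j)·cross = 24·387.0000 = 9288.0000
edge 3: (6,29.5)→(5.5,1)  cross = 6·1 − 5.5·29.5 = -156.2500; (r_i+r_j)·cross = 11.5·-156.2500 = -1796.8750
Σcross = 400.5000 → A = |Σcross|/2 = 200.2500 mm²
Σ(r_i+r_j)·cross = 12149.2500 → first moment M = |Σ|/6 = 2024.8750
R_c = M/A = 2024.8750/200.2500 = 10.1117 mm
θ = 183° = 3.193953 rad
V = θ·R_c·A = 3.193953·10.1117·200.2500 = 6467.355 mm³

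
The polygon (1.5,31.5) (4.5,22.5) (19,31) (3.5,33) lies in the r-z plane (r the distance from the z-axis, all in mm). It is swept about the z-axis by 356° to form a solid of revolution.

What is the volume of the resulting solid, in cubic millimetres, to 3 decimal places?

Profile (r,z), 4 vertices: (1.5,31.5) (4.5,22.5) (19,31) (3.5,33)
edge 0: (1.5,31.5)→(4.5,22.5)  cross = 1.5·22.5 − 4.5·31.5 = -108.0000; (r_i+r_j)·cross = 6·-108.0000 = -648.0000
edge 1: (4.5,22.5)→(19,31)  cross = 4.5·31 − 19·22.5 = -288.0000; (r_i+r_j)·cross = 23.5·-288.0000 = -6768.0000
edge 2: (19,31)→(3.5,33)  cross = 19·33 − 3.5·31 = 518.5000; (r_i+r_j)·cross = 22.5·518.5000 = 11666.2500
edge 3: (3.5,33)→(1.5,31.5)  cross = 3.5·31.5 − 1.5·33 = 60.7500; (r_i+r_j)·cross = 5·60.7500 = 303.7500
Σcross = 183.2500 → A = |Σcross|/2 = 91.6250 mm²
Σ(r_i+r_j)·cross = 4554.0000 → first moment M = |Σ|/6 = 759.0000
R_c = M/A = 759.0000/91.6250 = 8.2838 mm
θ = 356° = 6.213372 rad
V = θ·R_c·A = 6.213372·8.2838·91.6250 = 4715.949 mm³

Volume = 4715.949 mm³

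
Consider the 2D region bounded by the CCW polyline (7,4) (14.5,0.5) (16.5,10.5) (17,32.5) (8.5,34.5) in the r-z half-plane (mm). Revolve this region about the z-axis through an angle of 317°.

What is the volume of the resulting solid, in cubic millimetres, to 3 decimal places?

Profile (r,z), 5 vertices: (7,4) (14.5,0.5) (16.5,10.5) (17,32.5) (8.5,34.5)
edge 0: (7,4)→(14.5,0.5)  cross = 7·0.5 − 14.5·4 = -54.5000; (r_i+r_j)·cross = 21.5·-54.5000 = -1171.7500
edge 1: (14.5,0.5)→(16.5,10.5)  cross = 14.5·10.5 − 16.5·0.5 = 144.0000; (r_i+r_j)·cross = 31·144.0000 = 4464.0000
edge 2: (16.5,10.5)→(17,32.5)  cross = 16.5·32.5 − 17·10.5 = 357.7500; (r_i+r_j)·cross = 33.5·357.7500 = 11984.6250
edge 3: (17,32.5)→(8.5,34.5)  cross = 17·34.5 − 8.5·32.5 = 310.2500; (r_i+r_j)·cross = 25.5·310.2500 = 7911.3750
edge 4: (8.5,34.5)→(7,4)  cross = 8.5·4 − 7·34.5 = -207.5000; (r_i+r_j)·cross = 15.5·-207.5000 = -3216.2500
Σcross = 550.0000 → A = |Σcross|/2 = 275.0000 mm²
Σ(r_i+r_j)·cross = 19972.0000 → first moment M = |Σ|/6 = 3328.6667
R_c = M/A = 3328.6667/275.0000 = 12.1042 mm
θ = 317° = 5.532694 rad
V = θ·R_c·A = 5.532694·12.1042·275.0000 = 18416.493 mm³

Volume = 18416.493 mm³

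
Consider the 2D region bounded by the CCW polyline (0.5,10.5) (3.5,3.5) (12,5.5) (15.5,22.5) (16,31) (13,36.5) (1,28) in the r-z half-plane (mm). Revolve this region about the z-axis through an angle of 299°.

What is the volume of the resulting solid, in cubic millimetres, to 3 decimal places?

Profile (r,z), 7 vertices: (0.5,10.5) (3.5,3.5) (12,5.5) (15.5,22.5) (16,31) (13,36.5) (1,28)
edge 0: (0.5,10.5)→(3.5,3.5)  cross = 0.5·3.5 − 3.5·10.5 = -35.0000; (r_i+r_j)·cross = 4·-35.0000 = -140.0000
edge 1: (3.5,3.5)→(12,5.5)  cross = 3.5·5.5 − 12·3.5 = -22.7500; (r_i+r_j)·cross = 15.5·-22.7500 = -352.6250
edge 2: (12,5.5)→(15.5,22.5)  cross = 12·22.5 − 15.5·5.5 = 184.7500; (r_i+r_j)·cross = 27.5·184.7500 = 5080.6250
edge 3: (15.5,22.5)→(16,31)  cross = 15.5·31 − 16·22.5 = 120.5000; (r_i+r_j)·cross = 31.5·120.5000 = 3795.7500
edge 4: (16,31)→(13,36.5)  cross = 16·36.5 − 13·31 = 181.0000; (r_i+r_j)·cross = 29·181.0000 = 5249.0000
edge 5: (13,36.5)→(1,28)  cross = 13·28 − 1·36.5 = 327.5000; (r_i+r_j)·cross = 14·327.5000 = 4585.0000
edge 6: (1,28)→(0.5,10.5)  cross = 1·10.5 − 0.5·28 = -3.5000; (r_i+r_j)·cross = 1.5·-3.5000 = -5.2500
Σcross = 752.5000 → A = |Σcross|/2 = 376.2500 mm²
Σ(r_i+r_j)·cross = 18212.5000 → first moment M = |Σ|/6 = 3035.4167
R_c = M/A = 3035.4167/376.2500 = 8.0676 mm
θ = 299° = 5.218534 rad
V = θ·R_c·A = 5.218534·8.0676·376.2500 = 15840.426 mm³

Volume = 15840.426 mm³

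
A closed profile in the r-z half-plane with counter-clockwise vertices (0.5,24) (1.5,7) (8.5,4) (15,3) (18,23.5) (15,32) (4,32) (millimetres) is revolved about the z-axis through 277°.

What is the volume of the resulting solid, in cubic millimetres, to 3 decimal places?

Volume = 18422.300 mm³

Profile (r,z), 7 vertices: (0.5,24) (1.5,7) (8.5,4) (15,3) (18,23.5) (15,32) (4,32)
edge 0: (0.5,24)→(1.5,7)  cross = 0.5·7 − 1.5·24 = -32.5000; (r_i+r_j)·cross = 2·-32.5000 = -65.0000
edge 1: (1.5,7)→(8.5,4)  cross = 1.5·4 − 8.5·7 = -53.5000; (r_i+r_j)·cross = 10·-53.5000 = -535.0000
edge 2: (8.5,4)→(15,3)  cross = 8.5·3 − 15·4 = -34.5000; (r_i+r_j)·cross = 23.5·-34.5000 = -810.7500
edge 3: (15,3)→(18,23.5)  cross = 15·23.5 − 18·3 = 298.5000; (r_i+r_j)·cross = 33·298.5000 = 9850.5000
edge 4: (18,23.5)→(15,32)  cross = 18·32 − 15·23.5 = 223.5000; (r_i+r_j)·cross = 33·223.5000 = 7375.5000
edge 5: (15,32)→(4,32)  cross = 15·32 − 4·32 = 352.0000; (r_i+r_j)·cross = 19·352.0000 = 6688.0000
edge 6: (4,32)→(0.5,24)  cross = 4·24 − 0.5·32 = 80.0000; (r_i+r_j)·cross = 4.5·80.0000 = 360.0000
Σcross = 833.5000 → A = |Σcross|/2 = 416.7500 mm²
Σ(r_i+r_j)·cross = 22863.2500 → first moment M = |Σ|/6 = 3810.5417
R_c = M/A = 3810.5417/416.7500 = 9.1435 mm
θ = 277° = 4.834562 rad
V = θ·R_c·A = 4.834562·9.1435·416.7500 = 18422.300 mm³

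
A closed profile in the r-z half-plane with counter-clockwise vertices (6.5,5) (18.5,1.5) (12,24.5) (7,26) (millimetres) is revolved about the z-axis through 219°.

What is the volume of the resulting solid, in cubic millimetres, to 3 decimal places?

Volume = 7687.145 mm³

Profile (r,z), 4 vertices: (6.5,5) (18.5,1.5) (12,24.5) (7,26)
edge 0: (6.5,5)→(18.5,1.5)  cross = 6.5·1.5 − 18.5·5 = -82.7500; (r_i+r_j)·cross = 25·-82.7500 = -2068.7500
edge 1: (18.5,1.5)→(12,24.5)  cross = 18.5·24.5 − 12·1.5 = 435.2500; (r_i+r_j)·cross = 30.5·435.2500 = 13275.1250
edge 2: (12,24.5)→(7,26)  cross = 12·26 − 7·24.5 = 140.5000; (r_i+r_j)·cross = 19·140.5000 = 2669.5000
edge 3: (7,26)→(6.5,5)  cross = 7·5 − 6.5·26 = -134.0000; (r_i+r_j)·cross = 13.5·-134.0000 = -1809.0000
Σcross = 359.0000 → A = |Σcross|/2 = 179.5000 mm²
Σ(r_i+r_j)·cross = 12066.8750 → first moment M = |Σ|/6 = 2011.1458
R_c = M/A = 2011.1458/179.5000 = 11.2042 mm
θ = 219° = 3.822271 rad
V = θ·R_c·A = 3.822271·11.2042·179.5000 = 7687.145 mm³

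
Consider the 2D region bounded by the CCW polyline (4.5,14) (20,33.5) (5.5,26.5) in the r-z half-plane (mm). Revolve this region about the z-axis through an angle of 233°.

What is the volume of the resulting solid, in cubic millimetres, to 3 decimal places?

Volume = 3543.040 mm³

Profile (r,z), 3 vertices: (4.5,14) (20,33.5) (5.5,26.5)
edge 0: (4.5,14)→(20,33.5)  cross = 4.5·33.5 − 20·14 = -129.2500; (r_i+r_j)·cross = 24.5·-129.2500 = -3166.6250
edge 1: (20,33.5)→(5.5,26.5)  cross = 20·26.5 − 5.5·33.5 = 345.7500; (r_i+r_j)·cross = 25.5·345.7500 = 8816.6250
edge 2: (5.5,26.5)→(4.5,14)  cross = 5.5·14 − 4.5·26.5 = -42.2500; (r_i+r_j)·cross = 10·-42.2500 = -422.5000
Σcross = 174.2500 → A = |Σcross|/2 = 87.1250 mm²
Σ(r_i+r_j)·cross = 5227.5000 → first moment M = |Σ|/6 = 871.2500
R_c = M/A = 871.2500/87.1250 = 10.0000 mm
θ = 233° = 4.066617 rad
V = θ·R_c·A = 4.066617·10.0000·87.1250 = 3543.040 mm³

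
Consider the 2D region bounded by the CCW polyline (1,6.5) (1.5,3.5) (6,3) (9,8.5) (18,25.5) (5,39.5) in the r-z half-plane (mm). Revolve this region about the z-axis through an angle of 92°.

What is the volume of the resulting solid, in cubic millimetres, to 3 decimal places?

Profile (r,z), 6 vertices: (1,6.5) (1.5,3.5) (6,3) (9,8.5) (18,25.5) (5,39.5)
edge 0: (1,6.5)→(1.5,3.5)  cross = 1·3.5 − 1.5·6.5 = -6.2500; (r_i+r_j)·cross = 2.5·-6.2500 = -15.6250
edge 1: (1.5,3.5)→(6,3)  cross = 1.5·3 − 6·3.5 = -16.5000; (r_i+r_j)·cross = 7.5·-16.5000 = -123.7500
edge 2: (6,3)→(9,8.5)  cross = 6·8.5 − 9·3 = 24.0000; (r_i+r_j)·cross = 15·24.0000 = 360.0000
edge 3: (9,8.5)→(18,25.5)  cross = 9·25.5 − 18·8.5 = 76.5000; (r_i+r_j)·cross = 27·76.5000 = 2065.5000
edge 4: (18,25.5)→(5,39.5)  cross = 18·39.5 − 5·25.5 = 583.5000; (r_i+r_j)·cross = 23·583.5000 = 13420.5000
edge 5: (5,39.5)→(1,6.5)  cross = 5·6.5 − 1·39.5 = -7.0000; (r_i+r_j)·cross = 6·-7.0000 = -42.0000
Σcross = 654.2500 → A = |Σcross|/2 = 327.1250 mm²
Σ(r_i+r_j)·cross = 15664.6250 → first moment M = |Σ|/6 = 2610.7708
R_c = M/A = 2610.7708/327.1250 = 7.9810 mm
θ = 92° = 1.605703 rad
V = θ·R_c·A = 1.605703·7.9810·327.1250 = 4192.122 mm³

Volume = 4192.122 mm³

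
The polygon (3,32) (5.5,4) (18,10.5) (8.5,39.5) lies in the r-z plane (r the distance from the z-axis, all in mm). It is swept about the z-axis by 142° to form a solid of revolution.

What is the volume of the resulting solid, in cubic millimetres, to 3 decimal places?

Volume = 6820.777 mm³

Profile (r,z), 4 vertices: (3,32) (5.5,4) (18,10.5) (8.5,39.5)
edge 0: (3,32)→(5.5,4)  cross = 3·4 − 5.5·32 = -164.0000; (r_i+r_j)·cross = 8.5·-164.0000 = -1394.0000
edge 1: (5.5,4)→(18,10.5)  cross = 5.5·10.5 − 18·4 = -14.2500; (r_i+r_j)·cross = 23.5·-14.2500 = -334.8750
edge 2: (18,10.5)→(8.5,39.5)  cross = 18·39.5 − 8.5·10.5 = 621.7500; (r_i+r_j)·cross = 26.5·621.7500 = 16476.3750
edge 3: (8.5,39.5)→(3,32)  cross = 8.5·32 − 3·39.5 = 153.5000; (r_i+r_j)·cross = 11.5·153.5000 = 1765.2500
Σcross = 597.0000 → A = |Σcross|/2 = 298.5000 mm²
Σ(r_i+r_j)·cross = 16512.7500 → first moment M = |Σ|/6 = 2752.1250
R_c = M/A = 2752.1250/298.5000 = 9.2198 mm
θ = 142° = 2.478368 rad
V = θ·R_c·A = 2.478368·9.2198·298.5000 = 6820.777 mm³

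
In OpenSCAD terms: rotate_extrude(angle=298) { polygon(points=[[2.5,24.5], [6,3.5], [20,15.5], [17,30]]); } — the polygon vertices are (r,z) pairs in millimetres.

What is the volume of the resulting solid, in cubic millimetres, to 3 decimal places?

Volume = 16064.948 mm³

Profile (r,z), 4 vertices: (2.5,24.5) (6,3.5) (20,15.5) (17,30)
edge 0: (2.5,24.5)→(6,3.5)  cross = 2.5·3.5 − 6·24.5 = -138.2500; (r_i+r_j)·cross = 8.5·-138.2500 = -1175.1250
edge 1: (6,3.5)→(20,15.5)  cross = 6·15.5 − 20·3.5 = 23.0000; (r_i+r_j)·cross = 26·23.0000 = 598.0000
edge 2: (20,15.5)→(17,30)  cross = 20·30 − 17·15.5 = 336.5000; (r_i+r_j)·cross = 37·336.5000 = 12450.5000
edge 3: (17,30)→(2.5,24.5)  cross = 17·24.5 − 2.5·30 = 341.5000; (r_i+r_j)·cross = 19.5·341.5000 = 6659.2500
Σcross = 562.7500 → A = |Σcross|/2 = 281.3750 mm²
Σ(r_i+r_j)·cross = 18532.6250 → first moment M = |Σ|/6 = 3088.7708
R_c = M/A = 3088.7708/281.3750 = 10.9774 mm
θ = 298° = 5.201081 rad
V = θ·R_c·A = 5.201081·10.9774·281.3750 = 16064.948 mm³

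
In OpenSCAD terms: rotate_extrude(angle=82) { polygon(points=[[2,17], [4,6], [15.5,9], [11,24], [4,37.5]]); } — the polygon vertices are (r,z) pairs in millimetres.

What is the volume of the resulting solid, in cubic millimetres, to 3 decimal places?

Profile (r,z), 5 vertices: (2,17) (4,6) (15.5,9) (11,24) (4,37.5)
edge 0: (2,17)→(4,6)  cross = 2·6 − 4·17 = -56.0000; (r_i+r_j)·cross = 6·-56.0000 = -336.0000
edge 1: (4,6)→(15.5,9)  cross = 4·9 − 15.5·6 = -57.0000; (r_i+r_j)·cross = 19.5·-57.0000 = -1111.5000
edge 2: (15.5,9)→(11,24)  cross = 15.5·24 − 11·9 = 273.0000; (r_i+r_j)·cross = 26.5·273.0000 = 7234.5000
edge 3: (11,24)→(4,37.5)  cross = 11·37.5 − 4·24 = 316.5000; (r_i+r_j)·cross = 15·316.5000 = 4747.5000
edge 4: (4,37.5)→(2,17)  cross = 4·17 − 2·37.5 = -7.0000; (r_i+r_j)·cross = 6·-7.0000 = -42.0000
Σcross = 469.5000 → A = |Σcross|/2 = 234.7500 mm²
Σ(r_i+r_j)·cross = 10492.5000 → first moment M = |Σ|/6 = 1748.7500
R_c = M/A = 1748.7500/234.7500 = 7.4494 mm
θ = 82° = 1.431170 rad
V = θ·R_c·A = 1.431170·7.4494·234.7500 = 2502.759 mm³

Volume = 2502.759 mm³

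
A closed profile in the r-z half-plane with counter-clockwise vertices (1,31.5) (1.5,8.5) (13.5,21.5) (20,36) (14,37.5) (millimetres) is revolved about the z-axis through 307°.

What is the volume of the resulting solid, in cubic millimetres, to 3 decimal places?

Profile (r,z), 5 vertices: (1,31.5) (1.5,8.5) (13.5,21.5) (20,36) (14,37.5)
edge 0: (1,31.5)→(1.5,8.5)  cross = 1·8.5 − 1.5·31.5 = -38.7500; (r_i+r_j)·cross = 2.5·-38.7500 = -96.8750
edge 1: (1.5,8.5)→(13.5,21.5)  cross = 1.5·21.5 − 13.5·8.5 = -82.5000; (r_i+r_j)·cross = 15·-82.5000 = -1237.5000
edge 2: (13.5,21.5)→(20,36)  cross = 13.5·36 − 20·21.5 = 56.0000; (r_i+r_j)·cross = 33.5·56.0000 = 1876.0000
edge 3: (20,36)→(14,37.5)  cross = 20·37.5 − 14·36 = 246.0000; (r_i+r_j)·cross = 34·246.0000 = 8364.0000
edge 4: (14,37.5)→(1,31.5)  cross = 14·31.5 − 1·37.5 = 403.5000; (r_i+r_j)·cross = 15·403.5000 = 6052.5000
Σcross = 584.2500 → A = |Σcross|/2 = 292.1250 mm²
Σ(r_i+r_j)·cross = 14958.1250 → first moment M = |Σ|/6 = 2493.0208
R_c = M/A = 2493.0208/292.1250 = 8.5341 mm
θ = 307° = 5.358161 rad
V = θ·R_c·A = 5.358161·8.5341·292.1250 = 13358.007 mm³

Volume = 13358.007 mm³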